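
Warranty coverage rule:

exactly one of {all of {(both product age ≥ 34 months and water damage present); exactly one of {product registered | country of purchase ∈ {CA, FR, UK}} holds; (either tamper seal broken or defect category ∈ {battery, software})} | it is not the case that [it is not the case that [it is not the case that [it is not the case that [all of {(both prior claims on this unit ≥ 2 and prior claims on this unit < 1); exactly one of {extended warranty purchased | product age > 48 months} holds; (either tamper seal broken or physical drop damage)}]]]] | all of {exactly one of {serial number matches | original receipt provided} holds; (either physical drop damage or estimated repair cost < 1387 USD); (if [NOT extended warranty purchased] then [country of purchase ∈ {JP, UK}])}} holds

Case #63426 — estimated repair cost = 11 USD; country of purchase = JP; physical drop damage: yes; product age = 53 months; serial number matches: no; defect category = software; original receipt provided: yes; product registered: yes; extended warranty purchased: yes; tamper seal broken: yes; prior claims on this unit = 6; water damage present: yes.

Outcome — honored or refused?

Atomic conditions:
  product age ≥ 34 months: 53 ≥ 34 is true
  water damage present: yes → true
  product registered: yes → true
  country of purchase ∈ {CA, FR, UK}: JP is not in the set → false
  tamper seal broken: yes → true
  defect category ∈ {battery, software}: software is in the set → true
  prior claims on this unit ≥ 2: 6 ≥ 2 is true
  prior claims on this unit < 1: 6 < 1 is false
  extended warranty purchased: yes → true
  product age > 48 months: 53 > 48 is true
  physical drop damage: yes → true
  serial number matches: no → false
  original receipt provided: yes → true
  estimated repair cost < 1387 USD: 11 < 1387 is true
  NOT extended warranty purchased: yes → false
  country of purchase ∈ {JP, UK}: JP is in the set → true
Combine:
[1.1] true AND true = true
[1.2] exactly-one(true, false) = true
[1.3] true OR true = true
[1] true AND true AND true = true
[2.1.1.1.1.1] true AND false = false
[2.1.1.1.1.2] exactly-one(true, true) = false
[2.1.1.1.1.3] true OR true = true
[2.1.1.1.1] false AND false AND true = false
[2.1.1.1] NOT false = true
[2.1.1] NOT true = false
[2.1] NOT false = true
[2] NOT true = false
[3.1] exactly-one(false, true) = true
[3.2] true OR true = true
[3.3] false → true (antecedent false ⇒ implication holds) = true
[3] true AND true AND true = true
[root] exactly-one(true, false, true) = false
Overall: false → refused

Refused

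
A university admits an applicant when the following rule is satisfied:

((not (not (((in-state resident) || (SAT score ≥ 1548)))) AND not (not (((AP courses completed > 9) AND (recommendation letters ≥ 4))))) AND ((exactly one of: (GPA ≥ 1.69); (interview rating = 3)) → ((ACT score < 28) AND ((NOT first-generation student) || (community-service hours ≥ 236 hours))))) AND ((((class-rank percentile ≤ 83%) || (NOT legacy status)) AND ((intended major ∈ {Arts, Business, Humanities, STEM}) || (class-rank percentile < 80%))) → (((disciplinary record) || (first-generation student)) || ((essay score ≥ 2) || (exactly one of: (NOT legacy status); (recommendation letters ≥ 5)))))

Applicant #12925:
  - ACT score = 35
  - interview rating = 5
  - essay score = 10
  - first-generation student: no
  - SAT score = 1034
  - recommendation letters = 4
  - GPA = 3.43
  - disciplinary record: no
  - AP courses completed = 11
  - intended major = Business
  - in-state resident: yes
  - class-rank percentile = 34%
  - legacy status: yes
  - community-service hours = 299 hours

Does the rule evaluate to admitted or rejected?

Atomic conditions:
  in-state resident: yes → true
  SAT score ≥ 1548: 1034 ≥ 1548 is false
  AP courses completed > 9: 11 > 9 is true
  recommendation letters ≥ 4: 4 ≥ 4 is true
  GPA ≥ 1.69: 3.43 ≥ 1.69 is true
  interview rating = 3: 5 == 3 is false
  ACT score < 28: 35 < 28 is false
  NOT first-generation student: no → true
  community-service hours ≥ 236 hours: 299 ≥ 236 is true
  class-rank percentile ≤ 83%: 34 ≤ 83 is true
  NOT legacy status: yes → false
  intended major ∈ {Arts, Business, Humanities, STEM}: Business is in the set → true
  class-rank percentile < 80%: 34 < 80 is true
  disciplinary record: no → false
  first-generation student: no → false
  essay score ≥ 2: 10 ≥ 2 is true
  recommendation letters ≥ 5: 4 ≥ 5 is false
Combine:
[1.1.1.1.1] true OR false = true
[1.1.1.1] NOT true = false
[1.1.1] NOT false = true
[1.1.2.1.1] true AND true = true
[1.1.2.1] NOT true = false
[1.1.2] NOT false = true
[1.1] true AND true = true
[1.2.1] exactly-one(true, false) = true
[1.2.2.2] true OR true = true
[1.2.2] false AND true = false
[1.2] true → false = false
[1] true AND false = false
[2.1.1] true OR false = true
[2.1.2] true OR true = true
[2.1] true AND true = true
[2.2.1] false OR false = false
[2.2.2.2] exactly-one(false, false) = false
[2.2.2] true OR false = true
[2.2] false OR true = true
[2] true → true = true
[root] false AND true = false
Overall: false → rejected

Rejected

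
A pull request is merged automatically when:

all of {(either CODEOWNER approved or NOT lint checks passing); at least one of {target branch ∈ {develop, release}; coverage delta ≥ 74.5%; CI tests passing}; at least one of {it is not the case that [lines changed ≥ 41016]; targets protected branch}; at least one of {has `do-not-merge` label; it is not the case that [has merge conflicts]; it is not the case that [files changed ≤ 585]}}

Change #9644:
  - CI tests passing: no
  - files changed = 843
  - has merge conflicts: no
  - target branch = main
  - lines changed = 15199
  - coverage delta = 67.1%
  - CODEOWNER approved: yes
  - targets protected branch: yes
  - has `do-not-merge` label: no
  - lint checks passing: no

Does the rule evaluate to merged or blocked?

Atomic conditions:
  CODEOWNER approved: yes → true
  NOT lint checks passing: no → true
  target branch ∈ {develop, release}: main is not in the set → false
  coverage delta ≥ 74.5%: 67.1 ≥ 74.5 is false
  CI tests passing: no → false
  lines changed ≥ 41016: 15199 ≥ 41016 is false
  targets protected branch: yes → true
  has `do-not-merge` label: no → false
  has merge conflicts: no → false
  files changed ≤ 585: 843 ≤ 585 is false
Combine:
[1] true OR true = true
[2] false OR false OR false = false
[3.1] NOT false = true
[3] true OR true = true
[4.2] NOT false = true
[4.3] NOT false = true
[4] false OR true OR true = true
[root] true AND false AND true AND true = false
Overall: false → blocked

Blocked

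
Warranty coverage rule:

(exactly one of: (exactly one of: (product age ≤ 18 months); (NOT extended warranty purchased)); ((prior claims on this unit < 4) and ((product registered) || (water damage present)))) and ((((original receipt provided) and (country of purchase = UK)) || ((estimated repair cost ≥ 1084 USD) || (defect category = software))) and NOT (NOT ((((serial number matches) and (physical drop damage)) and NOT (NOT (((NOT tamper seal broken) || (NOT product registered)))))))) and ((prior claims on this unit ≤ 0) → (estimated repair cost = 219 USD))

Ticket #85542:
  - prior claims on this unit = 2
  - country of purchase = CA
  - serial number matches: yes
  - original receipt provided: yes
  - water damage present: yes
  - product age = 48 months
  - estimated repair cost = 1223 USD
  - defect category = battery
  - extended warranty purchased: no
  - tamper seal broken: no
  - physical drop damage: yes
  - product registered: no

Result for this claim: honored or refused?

Refused

Atomic conditions:
  product age ≤ 18 months: 48 ≤ 18 is false
  NOT extended warranty purchased: no → true
  prior claims on this unit < 4: 2 < 4 is true
  product registered: no → false
  water damage present: yes → true
  original receipt provided: yes → true
  country of purchase = UK: CA == UK is false
  estimated repair cost ≥ 1084 USD: 1223 ≥ 1084 is true
  defect category = software: battery == software is false
  serial number matches: yes → true
  physical drop damage: yes → true
  NOT tamper seal broken: no → true
  NOT product registered: no → true
  prior claims on this unit ≤ 0: 2 ≤ 0 is false
  estimated repair cost = 219 USD: 1223 == 219 is false
Combine:
[1.1] exactly-one(false, true) = true
[1.2.2] false OR true = true
[1.2] true AND true = true
[1] exactly-one(true, true) = false
[2.1.1] true AND false = false
[2.1.2] true OR false = true
[2.1] false OR true = true
[2.2.1.1.1] true AND true = true
[2.2.1.1.2.1.1] true OR true = true
[2.2.1.1.2.1] NOT true = false
[2.2.1.1.2] NOT false = true
[2.2.1.1] true AND true = true
[2.2.1] NOT true = false
[2.2] NOT false = true
[2] true AND true = true
[3] false → false (antecedent false ⇒ implication holds) = true
[root] false AND true AND true = false
Overall: false → refused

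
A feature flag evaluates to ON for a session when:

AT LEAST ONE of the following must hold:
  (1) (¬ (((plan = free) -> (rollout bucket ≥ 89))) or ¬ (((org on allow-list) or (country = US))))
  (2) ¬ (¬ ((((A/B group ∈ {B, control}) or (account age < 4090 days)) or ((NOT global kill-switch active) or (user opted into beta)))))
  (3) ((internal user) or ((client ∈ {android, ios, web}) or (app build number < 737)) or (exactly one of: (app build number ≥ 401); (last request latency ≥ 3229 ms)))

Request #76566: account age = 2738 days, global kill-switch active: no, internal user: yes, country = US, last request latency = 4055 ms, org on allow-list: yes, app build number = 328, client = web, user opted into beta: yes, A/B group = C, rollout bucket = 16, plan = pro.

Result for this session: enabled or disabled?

Atomic conditions:
  plan = free: pro == free is false
  rollout bucket ≥ 89: 16 ≥ 89 is false
  org on allow-list: yes → true
  country = US: US == US is true
  A/B group ∈ {B, control}: C is not in the set → false
  account age < 4090 days: 2738 < 4090 is true
  NOT global kill-switch active: no → true
  user opted into beta: yes → true
  internal user: yes → true
  client ∈ {android, ios, web}: web is in the set → true
  app build number < 737: 328 < 737 is true
  app build number ≥ 401: 328 ≥ 401 is false
  last request latency ≥ 3229 ms: 4055 ≥ 3229 is true
Combine:
[1.1.1] false → false (antecedent false ⇒ implication holds) = true
[1.1] NOT true = false
[1.2.1] true OR true = true
[1.2] NOT true = false
[1] false OR false = false
[2.1.1.1] false OR true = true
[2.1.1.2] true OR true = true
[2.1.1] true OR true = true
[2.1] NOT true = false
[2] NOT false = true
[3.2] true OR true = true
[3.3] exactly-one(false, true) = true
[3] true OR true OR true = true
[root] false OR true OR true = true
Overall: true → enabled

Enabled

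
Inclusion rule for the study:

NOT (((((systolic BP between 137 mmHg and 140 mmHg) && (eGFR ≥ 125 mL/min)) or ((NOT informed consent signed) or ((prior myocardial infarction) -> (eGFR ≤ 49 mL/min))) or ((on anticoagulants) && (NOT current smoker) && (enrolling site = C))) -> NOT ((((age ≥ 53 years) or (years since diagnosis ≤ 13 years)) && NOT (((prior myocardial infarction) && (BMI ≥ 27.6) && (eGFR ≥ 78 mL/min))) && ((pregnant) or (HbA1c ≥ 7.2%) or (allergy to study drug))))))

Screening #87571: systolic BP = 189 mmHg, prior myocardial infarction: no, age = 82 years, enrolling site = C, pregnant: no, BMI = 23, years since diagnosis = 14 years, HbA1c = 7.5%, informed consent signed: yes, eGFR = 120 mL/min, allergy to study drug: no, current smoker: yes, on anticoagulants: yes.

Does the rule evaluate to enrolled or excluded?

Atomic conditions:
  systolic BP between 137 mmHg and 140 mmHg: 189 in [137, 140] is false
  eGFR ≥ 125 mL/min: 120 ≥ 125 is false
  NOT informed consent signed: yes → false
  prior myocardial infarction: no → false
  eGFR ≤ 49 mL/min: 120 ≤ 49 is false
  on anticoagulants: yes → true
  NOT current smoker: yes → false
  enrolling site = C: C == C is true
  age ≥ 53 years: 82 ≥ 53 is true
  years since diagnosis ≤ 13 years: 14 ≤ 13 is false
  BMI ≥ 27.6: 23 ≥ 27.6 is false
  eGFR ≥ 78 mL/min: 120 ≥ 78 is true
  pregnant: no → false
  HbA1c ≥ 7.2%: 7.5 ≥ 7.2 is true
  allergy to study drug: no → false
Combine:
[1.1.1] false AND false = false
[1.1.2.2] false → false (antecedent false ⇒ implication holds) = true
[1.1.2] false OR true = true
[1.1.3] true AND false AND true = false
[1.1] false OR true OR false = true
[1.2.1.1] true OR false = true
[1.2.1.2.1] false AND false AND true = false
[1.2.1.2] NOT false = true
[1.2.1.3] false OR true OR false = true
[1.2.1] true AND true AND true = true
[1.2] NOT true = false
[1] true → false = false
[root] NOT false = true
Overall: true → enrolled

Enrolled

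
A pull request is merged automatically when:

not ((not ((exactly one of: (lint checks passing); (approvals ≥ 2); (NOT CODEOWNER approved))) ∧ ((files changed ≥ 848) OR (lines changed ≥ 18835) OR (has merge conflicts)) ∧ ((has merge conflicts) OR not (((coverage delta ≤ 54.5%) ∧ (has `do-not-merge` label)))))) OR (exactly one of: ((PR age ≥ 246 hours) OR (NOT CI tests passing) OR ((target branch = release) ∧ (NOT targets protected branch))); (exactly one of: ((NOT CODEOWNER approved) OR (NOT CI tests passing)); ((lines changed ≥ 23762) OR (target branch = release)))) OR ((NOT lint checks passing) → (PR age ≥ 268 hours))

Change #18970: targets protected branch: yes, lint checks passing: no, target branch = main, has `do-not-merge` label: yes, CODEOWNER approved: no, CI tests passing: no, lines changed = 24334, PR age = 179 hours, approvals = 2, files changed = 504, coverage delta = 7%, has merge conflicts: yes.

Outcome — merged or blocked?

Merged

Atomic conditions:
  lint checks passing: no → false
  approvals ≥ 2: 2 ≥ 2 is true
  NOT CODEOWNER approved: no → true
  files changed ≥ 848: 504 ≥ 848 is false
  lines changed ≥ 18835: 24334 ≥ 18835 is true
  has merge conflicts: yes → true
  coverage delta ≤ 54.5%: 7 ≤ 54.5 is true
  has `do-not-merge` label: yes → true
  PR age ≥ 246 hours: 179 ≥ 246 is false
  NOT CI tests passing: no → true
  target branch = release: main == release is false
  NOT targets protected branch: yes → false
  lines changed ≥ 23762: 24334 ≥ 23762 is true
  NOT lint checks passing: no → true
  PR age ≥ 268 hours: 179 ≥ 268 is false
Combine:
[1.1.1.1] exactly-one(false, true, true) = false
[1.1.1] NOT false = true
[1.1.2] false OR true OR true = true
[1.1.3.2.1] true AND true = true
[1.1.3.2] NOT true = false
[1.1.3] true OR false = true
[1.1] true AND true AND true = true
[1] NOT true = false
[2.1.3] false AND false = false
[2.1] false OR true OR false = true
[2.2.1] true OR true = true
[2.2.2] true OR false = true
[2.2] exactly-one(true, true) = false
[2] exactly-one(true, false) = true
[3] true → false = false
[root] false OR true OR false = true
Overall: true → merged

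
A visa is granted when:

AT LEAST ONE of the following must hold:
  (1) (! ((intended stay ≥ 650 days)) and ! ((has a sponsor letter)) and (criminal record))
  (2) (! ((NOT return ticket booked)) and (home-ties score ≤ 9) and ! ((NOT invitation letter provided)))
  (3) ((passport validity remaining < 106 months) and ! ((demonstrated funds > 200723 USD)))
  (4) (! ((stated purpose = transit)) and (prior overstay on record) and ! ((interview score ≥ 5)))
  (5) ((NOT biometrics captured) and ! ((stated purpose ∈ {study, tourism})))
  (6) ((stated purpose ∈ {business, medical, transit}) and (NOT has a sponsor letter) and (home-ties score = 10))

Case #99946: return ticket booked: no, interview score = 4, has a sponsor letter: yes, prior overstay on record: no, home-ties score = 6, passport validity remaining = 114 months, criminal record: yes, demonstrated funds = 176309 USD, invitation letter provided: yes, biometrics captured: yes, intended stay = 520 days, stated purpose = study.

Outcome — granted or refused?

Atomic conditions:
  intended stay ≥ 650 days: 520 ≥ 650 is false
  has a sponsor letter: yes → true
  criminal record: yes → true
  NOT return ticket booked: no → true
  home-ties score ≤ 9: 6 ≤ 9 is true
  NOT invitation letter provided: yes → false
  passport validity remaining < 106 months: 114 < 106 is false
  demonstrated funds > 200723 USD: 176309 > 200723 is false
  stated purpose = transit: study == transit is false
  prior overstay on record: no → false
  interview score ≥ 5: 4 ≥ 5 is false
  NOT biometrics captured: yes → false
  stated purpose ∈ {study, tourism}: study is in the set → true
  stated purpose ∈ {business, medical, transit}: study is not in the set → false
  NOT has a sponsor letter: yes → false
  home-ties score = 10: 6 == 10 is false
Combine:
[1.1] NOT false = true
[1.2] NOT true = false
[1] true AND false AND true = false
[2.1] NOT true = false
[2.3] NOT false = true
[2] false AND true AND true = false
[3.2] NOT false = true
[3] false AND true = false
[4.1] NOT false = true
[4.3] NOT false = true
[4] true AND false AND true = false
[5.2] NOT true = false
[5] false AND false = false
[6] false AND false AND false = false
[root] false OR false OR false OR false OR false OR false = false
Overall: false → refused

Refused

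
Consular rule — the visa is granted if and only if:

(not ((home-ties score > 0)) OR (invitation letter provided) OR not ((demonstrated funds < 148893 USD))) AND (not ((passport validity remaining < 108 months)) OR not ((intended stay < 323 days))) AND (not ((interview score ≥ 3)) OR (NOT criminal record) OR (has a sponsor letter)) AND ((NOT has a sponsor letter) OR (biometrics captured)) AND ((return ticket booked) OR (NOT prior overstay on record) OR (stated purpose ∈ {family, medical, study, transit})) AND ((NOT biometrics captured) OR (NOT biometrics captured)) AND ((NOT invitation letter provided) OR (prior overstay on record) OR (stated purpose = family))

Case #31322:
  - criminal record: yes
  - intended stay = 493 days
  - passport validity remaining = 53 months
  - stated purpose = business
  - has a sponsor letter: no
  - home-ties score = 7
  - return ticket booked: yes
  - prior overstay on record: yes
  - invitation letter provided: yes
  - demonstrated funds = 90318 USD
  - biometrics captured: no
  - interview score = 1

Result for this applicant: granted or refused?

Atomic conditions:
  home-ties score > 0: 7 > 0 is true
  invitation letter provided: yes → true
  demonstrated funds < 148893 USD: 90318 < 148893 is true
  passport validity remaining < 108 months: 53 < 108 is true
  intended stay < 323 days: 493 < 323 is false
  interview score ≥ 3: 1 ≥ 3 is false
  NOT criminal record: yes → false
  has a sponsor letter: no → false
  NOT has a sponsor letter: no → true
  biometrics captured: no → false
  return ticket booked: yes → true
  NOT prior overstay on record: yes → false
  stated purpose ∈ {family, medical, study, transit}: business is not in the set → false
  NOT biometrics captured: no → true
  NOT invitation letter provided: yes → false
  prior overstay on record: yes → true
  stated purpose = family: business == family is false
Combine:
[1.1] NOT true = false
[1.3] NOT true = false
[1] false OR true OR false = true
[2.1] NOT true = false
[2.2] NOT false = true
[2] false OR true = true
[3.1] NOT false = true
[3] true OR false OR false = true
[4] true OR false = true
[5] true OR false OR false = true
[6] true OR true = true
[7] false OR true OR false = true
[root] true AND true AND true AND true AND true AND true AND true = true
Overall: true → granted

Granted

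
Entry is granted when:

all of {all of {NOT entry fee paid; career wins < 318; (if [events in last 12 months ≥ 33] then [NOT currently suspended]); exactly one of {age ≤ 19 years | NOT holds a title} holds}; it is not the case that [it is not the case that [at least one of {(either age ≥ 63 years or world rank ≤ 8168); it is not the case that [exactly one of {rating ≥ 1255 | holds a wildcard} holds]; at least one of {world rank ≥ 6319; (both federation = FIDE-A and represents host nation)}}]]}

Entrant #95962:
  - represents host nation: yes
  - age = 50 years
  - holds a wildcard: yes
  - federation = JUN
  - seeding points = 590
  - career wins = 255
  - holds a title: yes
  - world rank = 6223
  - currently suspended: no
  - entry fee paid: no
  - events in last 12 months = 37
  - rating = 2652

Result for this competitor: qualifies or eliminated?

Atomic conditions:
  NOT entry fee paid: no → true
  career wins < 318: 255 < 318 is true
  events in last 12 months ≥ 33: 37 ≥ 33 is true
  NOT currently suspended: no → true
  age ≤ 19 years: 50 ≤ 19 is false
  NOT holds a title: yes → false
  age ≥ 63 years: 50 ≥ 63 is false
  world rank ≤ 8168: 6223 ≤ 8168 is true
  rating ≥ 1255: 2652 ≥ 1255 is true
  holds a wildcard: yes → true
  world rank ≥ 6319: 6223 ≥ 6319 is false
  federation = FIDE-A: JUN == FIDE-A is false
  represents host nation: yes → true
Combine:
[1.3] true → true = true
[1.4] exactly-one(false, false) = false
[1] true AND true AND true AND false = false
[2.1.1.1] false OR true = true
[2.1.1.2.1] exactly-one(true, true) = false
[2.1.1.2] NOT false = true
[2.1.1.3.2] false AND true = false
[2.1.1.3] false OR false = false
[2.1.1] true OR true OR false = true
[2.1] NOT true = false
[2] NOT false = true
[root] false AND true = false
Overall: false → eliminated

Eliminated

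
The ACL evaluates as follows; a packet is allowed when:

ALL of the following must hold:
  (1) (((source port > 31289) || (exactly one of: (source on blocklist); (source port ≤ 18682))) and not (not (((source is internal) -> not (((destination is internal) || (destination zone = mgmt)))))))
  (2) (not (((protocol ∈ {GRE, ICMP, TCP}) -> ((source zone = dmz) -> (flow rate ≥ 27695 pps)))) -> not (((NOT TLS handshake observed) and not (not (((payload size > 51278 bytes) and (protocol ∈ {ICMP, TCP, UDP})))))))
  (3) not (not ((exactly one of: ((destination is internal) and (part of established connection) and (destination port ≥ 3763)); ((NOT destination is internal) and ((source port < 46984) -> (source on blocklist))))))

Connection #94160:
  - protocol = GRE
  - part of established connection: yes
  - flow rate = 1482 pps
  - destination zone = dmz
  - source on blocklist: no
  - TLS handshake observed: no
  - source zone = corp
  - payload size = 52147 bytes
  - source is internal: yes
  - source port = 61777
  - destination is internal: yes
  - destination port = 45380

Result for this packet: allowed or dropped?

Atomic conditions:
  source port > 31289: 61777 > 31289 is true
  source on blocklist: no → false
  source port ≤ 18682: 61777 ≤ 18682 is false
  source is internal: yes → true
  destination is internal: yes → true
  destination zone = mgmt: dmz == mgmt is false
  protocol ∈ {GRE, ICMP, TCP}: GRE is in the set → true
  source zone = dmz: corp == dmz is false
  flow rate ≥ 27695 pps: 1482 ≥ 27695 is false
  NOT TLS handshake observed: no → true
  payload size > 51278 bytes: 52147 > 51278 is true
  protocol ∈ {ICMP, TCP, UDP}: GRE is not in the set → false
  part of established connection: yes → true
  destination port ≥ 3763: 45380 ≥ 3763 is true
  NOT destination is internal: yes → false
  source port < 46984: 61777 < 46984 is false
Combine:
[1.1.2] exactly-one(false, false) = false
[1.1] true OR false = true
[1.2.1.1.2.1] true OR false = true
[1.2.1.1.2] NOT true = false
[1.2.1.1] true → false = false
[1.2.1] NOT false = true
[1.2] NOT true = false
[1] true AND false = false
[2.1.1.2] false → false (antecedent false ⇒ implication holds) = true
[2.1.1] true → true = true
[2.1] NOT true = false
[2.2.1.2.1.1] true AND false = false
[2.2.1.2.1] NOT false = true
[2.2.1.2] NOT true = false
[2.2.1] true AND false = false
[2.2] NOT false = true
[2] false → true (antecedent false ⇒ implication holds) = true
[3.1.1.1] true AND true AND true = true
[3.1.1.2.2] false → false (antecedent false ⇒ implication holds) = true
[3.1.1.2] false AND true = false
[3.1.1] exactly-one(true, false) = true
[3.1] NOT true = false
[3] NOT false = true
[root] false AND true AND true = false
Overall: false → dropped

Dropped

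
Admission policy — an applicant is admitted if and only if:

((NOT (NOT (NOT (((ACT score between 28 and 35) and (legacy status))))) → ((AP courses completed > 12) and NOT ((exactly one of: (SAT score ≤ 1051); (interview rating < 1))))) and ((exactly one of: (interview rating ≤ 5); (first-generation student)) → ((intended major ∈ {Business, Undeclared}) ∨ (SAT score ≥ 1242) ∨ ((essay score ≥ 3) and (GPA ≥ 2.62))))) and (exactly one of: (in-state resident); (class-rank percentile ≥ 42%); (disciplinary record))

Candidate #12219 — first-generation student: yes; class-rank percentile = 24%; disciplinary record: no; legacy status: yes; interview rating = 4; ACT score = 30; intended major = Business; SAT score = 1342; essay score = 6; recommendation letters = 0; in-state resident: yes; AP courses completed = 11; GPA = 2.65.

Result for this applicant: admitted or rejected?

Admitted

Atomic conditions:
  ACT score between 28 and 35: 30 in [28, 35] is true
  legacy status: yes → true
  AP courses completed > 12: 11 > 12 is false
  SAT score ≤ 1051: 1342 ≤ 1051 is false
  interview rating < 1: 4 < 1 is false
  interview rating ≤ 5: 4 ≤ 5 is true
  first-generation student: yes → true
  intended major ∈ {Business, Undeclared}: Business is in the set → true
  SAT score ≥ 1242: 1342 ≥ 1242 is true
  essay score ≥ 3: 6 ≥ 3 is true
  GPA ≥ 2.62: 2.65 ≥ 2.62 is true
  in-state resident: yes → true
  class-rank percentile ≥ 42%: 24 ≥ 42 is false
  disciplinary record: no → false
Combine:
[1.1.1.1.1.1] true AND true = true
[1.1.1.1.1] NOT true = false
[1.1.1.1] NOT false = true
[1.1.1] NOT true = false
[1.1.2.2.1] exactly-one(false, false) = false
[1.1.2.2] NOT false = true
[1.1.2] false AND true = false
[1.1] false → false (antecedent false ⇒ implication holds) = true
[1.2.1] exactly-one(true, true) = false
[1.2.2.3] true AND true = true
[1.2.2] true OR true OR true = true
[1.2] false → true (antecedent false ⇒ implication holds) = true
[1] true AND true = true
[2] exactly-one(true, false, false) = true
[root] true AND true = true
Overall: true → admitted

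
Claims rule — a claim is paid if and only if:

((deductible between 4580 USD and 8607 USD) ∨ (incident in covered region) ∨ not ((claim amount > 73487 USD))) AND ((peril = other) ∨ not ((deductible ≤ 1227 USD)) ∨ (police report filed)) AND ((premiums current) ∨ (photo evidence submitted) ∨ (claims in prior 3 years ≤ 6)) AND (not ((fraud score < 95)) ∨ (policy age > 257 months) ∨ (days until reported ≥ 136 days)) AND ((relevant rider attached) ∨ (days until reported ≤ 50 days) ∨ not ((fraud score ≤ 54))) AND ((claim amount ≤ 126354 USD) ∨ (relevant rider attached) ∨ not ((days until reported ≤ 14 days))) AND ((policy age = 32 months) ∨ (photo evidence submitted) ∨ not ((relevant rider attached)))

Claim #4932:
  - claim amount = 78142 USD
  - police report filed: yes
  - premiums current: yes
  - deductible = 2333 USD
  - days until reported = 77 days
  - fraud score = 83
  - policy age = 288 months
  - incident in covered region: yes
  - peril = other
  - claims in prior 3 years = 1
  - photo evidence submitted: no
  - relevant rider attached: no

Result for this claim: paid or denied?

Paid

Atomic conditions:
  deductible between 4580 USD and 8607 USD: 2333 in [4580, 8607] is false
  incident in covered region: yes → true
  claim amount > 73487 USD: 78142 > 73487 is true
  peril = other: other == other is true
  deductible ≤ 1227 USD: 2333 ≤ 1227 is false
  police report filed: yes → true
  premiums current: yes → true
  photo evidence submitted: no → false
  claims in prior 3 years ≤ 6: 1 ≤ 6 is true
  fraud score < 95: 83 < 95 is true
  policy age > 257 months: 288 > 257 is true
  days until reported ≥ 136 days: 77 ≥ 136 is false
  relevant rider attached: no → false
  days until reported ≤ 50 days: 77 ≤ 50 is false
  fraud score ≤ 54: 83 ≤ 54 is false
  claim amount ≤ 126354 USD: 78142 ≤ 126354 is true
  days until reported ≤ 14 days: 77 ≤ 14 is false
  policy age = 32 months: 288 == 32 is false
Combine:
[1.3] NOT true = false
[1] false OR true OR false = true
[2.2] NOT false = true
[2] true OR true OR true = true
[3] true OR false OR true = true
[4.1] NOT true = false
[4] false OR true OR false = true
[5.3] NOT false = true
[5] false OR false OR true = true
[6.3] NOT false = true
[6] true OR false OR true = true
[7.3] NOT false = true
[7] false OR false OR true = true
[root] true AND true AND true AND true AND true AND true AND true = true
Overall: true → paid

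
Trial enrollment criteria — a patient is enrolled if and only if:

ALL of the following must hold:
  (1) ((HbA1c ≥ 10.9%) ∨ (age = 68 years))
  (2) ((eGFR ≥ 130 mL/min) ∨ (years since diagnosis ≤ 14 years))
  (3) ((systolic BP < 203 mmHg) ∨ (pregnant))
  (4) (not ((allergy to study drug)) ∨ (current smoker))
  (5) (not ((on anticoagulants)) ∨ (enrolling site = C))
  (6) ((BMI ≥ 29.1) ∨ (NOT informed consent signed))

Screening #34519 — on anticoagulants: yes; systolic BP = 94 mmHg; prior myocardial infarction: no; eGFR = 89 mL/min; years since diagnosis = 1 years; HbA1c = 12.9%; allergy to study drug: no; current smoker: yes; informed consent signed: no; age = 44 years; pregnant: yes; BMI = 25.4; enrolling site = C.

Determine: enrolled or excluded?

Enrolled

Atomic conditions:
  HbA1c ≥ 10.9%: 12.9 ≥ 10.9 is true
  age = 68 years: 44 == 68 is false
  eGFR ≥ 130 mL/min: 89 ≥ 130 is false
  years since diagnosis ≤ 14 years: 1 ≤ 14 is true
  systolic BP < 203 mmHg: 94 < 203 is true
  pregnant: yes → true
  allergy to study drug: no → false
  current smoker: yes → true
  on anticoagulants: yes → true
  enrolling site = C: C == C is true
  BMI ≥ 29.1: 25.4 ≥ 29.1 is false
  NOT informed consent signed: no → true
Combine:
[1] true OR false = true
[2] false OR true = true
[3] true OR true = true
[4.1] NOT false = true
[4] true OR true = true
[5.1] NOT true = false
[5] false OR true = true
[6] false OR true = true
[root] true AND true AND true AND true AND true AND true = true
Overall: true → enrolled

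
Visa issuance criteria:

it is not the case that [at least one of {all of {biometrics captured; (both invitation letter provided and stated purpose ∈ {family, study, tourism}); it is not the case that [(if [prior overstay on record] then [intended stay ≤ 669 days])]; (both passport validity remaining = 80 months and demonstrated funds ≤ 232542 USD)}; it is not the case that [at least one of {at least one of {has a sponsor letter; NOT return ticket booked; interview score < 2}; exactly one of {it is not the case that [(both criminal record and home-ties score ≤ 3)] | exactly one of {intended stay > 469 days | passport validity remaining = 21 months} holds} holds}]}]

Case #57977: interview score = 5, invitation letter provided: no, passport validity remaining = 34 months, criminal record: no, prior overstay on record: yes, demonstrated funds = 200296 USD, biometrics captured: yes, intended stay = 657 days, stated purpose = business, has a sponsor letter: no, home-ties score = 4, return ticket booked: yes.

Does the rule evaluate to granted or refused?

Refused

Atomic conditions:
  biometrics captured: yes → true
  invitation letter provided: no → false
  stated purpose ∈ {family, study, tourism}: business is not in the set → false
  prior overstay on record: yes → true
  intended stay ≤ 669 days: 657 ≤ 669 is true
  passport validity remaining = 80 months: 34 == 80 is false
  demonstrated funds ≤ 232542 USD: 200296 ≤ 232542 is true
  has a sponsor letter: no → false
  NOT return ticket booked: yes → false
  interview score < 2: 5 < 2 is false
  criminal record: no → false
  home-ties score ≤ 3: 4 ≤ 3 is false
  intended stay > 469 days: 657 > 469 is true
  passport validity remaining = 21 months: 34 == 21 is false
Combine:
[1.1.2] false AND false = false
[1.1.3.1] true → true = true
[1.1.3] NOT true = false
[1.1.4] false AND true = false
[1.1] true AND false AND false AND false = false
[1.2.1.1] false OR false OR false = false
[1.2.1.2.1.1] false AND false = false
[1.2.1.2.1] NOT false = true
[1.2.1.2.2] exactly-one(true, false) = true
[1.2.1.2] exactly-one(true, true) = false
[1.2.1] false OR false = false
[1.2] NOT false = true
[1] false OR true = true
[root] NOT true = false
Overall: false → refused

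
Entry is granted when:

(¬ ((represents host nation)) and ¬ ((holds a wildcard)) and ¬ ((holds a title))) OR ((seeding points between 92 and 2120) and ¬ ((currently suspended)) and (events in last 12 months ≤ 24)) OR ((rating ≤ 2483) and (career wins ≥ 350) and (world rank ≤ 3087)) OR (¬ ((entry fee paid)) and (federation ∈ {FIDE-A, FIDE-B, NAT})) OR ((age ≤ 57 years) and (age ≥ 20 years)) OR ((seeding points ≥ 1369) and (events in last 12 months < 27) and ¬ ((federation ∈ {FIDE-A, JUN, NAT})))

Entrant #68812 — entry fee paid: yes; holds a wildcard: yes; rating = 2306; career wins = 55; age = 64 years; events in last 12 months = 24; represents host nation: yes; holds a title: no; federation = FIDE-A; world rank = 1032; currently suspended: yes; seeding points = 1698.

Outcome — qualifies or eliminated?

Atomic conditions:
  represents host nation: yes → true
  holds a wildcard: yes → true
  holds a title: no → false
  seeding points between 92 and 2120: 1698 in [92, 2120] is true
  currently suspended: yes → true
  events in last 12 months ≤ 24: 24 ≤ 24 is true
  rating ≤ 2483: 2306 ≤ 2483 is true
  career wins ≥ 350: 55 ≥ 350 is false
  world rank ≤ 3087: 1032 ≤ 3087 is true
  entry fee paid: yes → true
  federation ∈ {FIDE-A, FIDE-B, NAT}: FIDE-A is in the set → true
  age ≤ 57 years: 64 ≤ 57 is false
  age ≥ 20 years: 64 ≥ 20 is true
  seeding points ≥ 1369: 1698 ≥ 1369 is true
  events in last 12 months < 27: 24 < 27 is true
  federation ∈ {FIDE-A, JUN, NAT}: FIDE-A is in the set → true
Combine:
[1.1] NOT true = false
[1.2] NOT true = false
[1.3] NOT false = true
[1] false AND false AND true = false
[2.2] NOT true = false
[2] true AND false AND true = false
[3] true AND false AND true = false
[4.1] NOT true = false
[4] false AND true = false
[5] false AND true = false
[6.3] NOT true = false
[6] true AND true AND false = false
[root] false OR false OR false OR false OR false OR false = false
Overall: false → eliminated

Eliminated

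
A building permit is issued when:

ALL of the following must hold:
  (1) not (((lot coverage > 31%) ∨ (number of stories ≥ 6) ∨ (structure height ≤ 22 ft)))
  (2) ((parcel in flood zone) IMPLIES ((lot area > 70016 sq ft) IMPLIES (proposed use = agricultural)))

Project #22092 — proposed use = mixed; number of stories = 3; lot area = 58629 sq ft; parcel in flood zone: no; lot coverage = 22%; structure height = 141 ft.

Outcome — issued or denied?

Issued

Atomic conditions:
  lot coverage > 31%: 22 > 31 is false
  number of stories ≥ 6: 3 ≥ 6 is false
  structure height ≤ 22 ft: 141 ≤ 22 is false
  parcel in flood zone: no → false
  lot area > 70016 sq ft: 58629 > 70016 is false
  proposed use = agricultural: mixed == agricultural is false
Combine:
[1.1] false OR false OR false = false
[1] NOT false = true
[2.2] false → false (antecedent false ⇒ implication holds) = true
[2] false → true (antecedent false ⇒ implication holds) = true
[root] true AND true = true
Overall: true → issued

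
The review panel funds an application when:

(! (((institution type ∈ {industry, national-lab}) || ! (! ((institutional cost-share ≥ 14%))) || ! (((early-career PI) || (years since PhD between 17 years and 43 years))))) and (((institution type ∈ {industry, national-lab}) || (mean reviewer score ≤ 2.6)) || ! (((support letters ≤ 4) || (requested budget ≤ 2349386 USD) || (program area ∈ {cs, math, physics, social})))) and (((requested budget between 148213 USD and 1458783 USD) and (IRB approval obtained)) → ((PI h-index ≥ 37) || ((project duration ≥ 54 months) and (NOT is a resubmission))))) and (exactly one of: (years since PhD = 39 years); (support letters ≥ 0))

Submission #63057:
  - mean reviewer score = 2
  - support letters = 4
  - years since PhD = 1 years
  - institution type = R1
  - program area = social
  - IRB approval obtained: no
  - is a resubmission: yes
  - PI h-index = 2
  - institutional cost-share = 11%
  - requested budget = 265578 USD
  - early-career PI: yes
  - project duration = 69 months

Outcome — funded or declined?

Funded

Atomic conditions:
  institution type ∈ {industry, national-lab}: R1 is not in the set → false
  institutional cost-share ≥ 14%: 11 ≥ 14 is false
  early-career PI: yes → true
  years since PhD between 17 years and 43 years: 1 in [17, 43] is false
  mean reviewer score ≤ 2.6: 2 ≤ 2.6 is true
  support letters ≤ 4: 4 ≤ 4 is true
  requested budget ≤ 2349386 USD: 265578 ≤ 2349386 is true
  program area ∈ {cs, math, physics, social}: social is in the set → true
  requested budget between 148213 USD and 1458783 USD: 265578 in [148213, 1458783] is true
  IRB approval obtained: no → false
  PI h-index ≥ 37: 2 ≥ 37 is false
  project duration ≥ 54 months: 69 ≥ 54 is true
  NOT is a resubmission: yes → false
  years since PhD = 39 years: 1 == 39 is false
  support letters ≥ 0: 4 ≥ 0 is true
Combine:
[1.1.1.2.1] NOT false = true
[1.1.1.2] NOT true = false
[1.1.1.3.1] true OR false = true
[1.1.1.3] NOT true = false
[1.1.1] false OR false OR false = false
[1.1] NOT false = true
[1.2.1] false OR true = true
[1.2.2.1] true OR true OR true = true
[1.2.2] NOT true = false
[1.2] true OR false = true
[1.3.1] true AND false = false
[1.3.2.2] true AND false = false
[1.3.2] false OR false = false
[1.3] false → false (antecedent false ⇒ implication holds) = true
[1] true AND true AND true = true
[2] exactly-one(false, true) = true
[root] true AND true = true
Overall: true → funded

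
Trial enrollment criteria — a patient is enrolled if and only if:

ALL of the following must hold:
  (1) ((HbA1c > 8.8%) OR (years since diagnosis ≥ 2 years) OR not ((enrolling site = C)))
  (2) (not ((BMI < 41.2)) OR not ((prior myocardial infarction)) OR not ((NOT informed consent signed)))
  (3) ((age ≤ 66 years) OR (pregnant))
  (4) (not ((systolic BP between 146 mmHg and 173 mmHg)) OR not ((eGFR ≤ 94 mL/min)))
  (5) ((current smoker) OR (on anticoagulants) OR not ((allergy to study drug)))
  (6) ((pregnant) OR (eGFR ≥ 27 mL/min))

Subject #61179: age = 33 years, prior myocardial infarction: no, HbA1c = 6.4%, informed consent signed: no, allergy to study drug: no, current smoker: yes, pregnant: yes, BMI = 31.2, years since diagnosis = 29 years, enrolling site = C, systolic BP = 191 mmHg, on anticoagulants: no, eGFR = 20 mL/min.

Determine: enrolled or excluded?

Atomic conditions:
  HbA1c > 8.8%: 6.4 > 8.8 is false
  years since diagnosis ≥ 2 years: 29 ≥ 2 is true
  enrolling site = C: C == C is true
  BMI < 41.2: 31.2 < 41.2 is true
  prior myocardial infarction: no → false
  NOT informed consent signed: no → true
  age ≤ 66 years: 33 ≤ 66 is true
  pregnant: yes → true
  systolic BP between 146 mmHg and 173 mmHg: 191 in [146, 173] is false
  eGFR ≤ 94 mL/min: 20 ≤ 94 is true
  current smoker: yes → true
  on anticoagulants: no → false
  allergy to study drug: no → false
  eGFR ≥ 27 mL/min: 20 ≥ 27 is false
Combine:
[1.3] NOT true = false
[1] false OR true OR false = true
[2.1] NOT true = false
[2.2] NOT false = true
[2.3] NOT true = false
[2] false OR true OR false = true
[3] true OR true = true
[4.1] NOT false = true
[4.2] NOT true = false
[4] true OR false = true
[5.3] NOT false = true
[5] true OR false OR true = true
[6] true OR false = true
[root] true AND true AND true AND true AND true AND true = true
Overall: true → enrolled

Enrolled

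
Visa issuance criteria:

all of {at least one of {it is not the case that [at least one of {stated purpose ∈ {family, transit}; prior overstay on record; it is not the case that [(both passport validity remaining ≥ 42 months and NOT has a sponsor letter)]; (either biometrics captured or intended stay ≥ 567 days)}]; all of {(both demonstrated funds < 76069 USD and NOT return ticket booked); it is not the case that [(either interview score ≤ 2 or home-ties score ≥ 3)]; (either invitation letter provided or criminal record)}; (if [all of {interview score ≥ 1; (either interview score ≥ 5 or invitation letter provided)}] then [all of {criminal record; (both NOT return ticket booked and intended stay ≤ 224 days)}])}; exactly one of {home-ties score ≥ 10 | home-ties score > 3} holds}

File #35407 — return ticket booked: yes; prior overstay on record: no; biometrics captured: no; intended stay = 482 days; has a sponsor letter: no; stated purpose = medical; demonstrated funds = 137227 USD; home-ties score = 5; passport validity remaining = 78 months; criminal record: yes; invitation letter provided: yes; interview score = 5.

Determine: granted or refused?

Atomic conditions:
  stated purpose ∈ {family, transit}: medical is not in the set → false
  prior overstay on record: no → false
  passport validity remaining ≥ 42 months: 78 ≥ 42 is true
  NOT has a sponsor letter: no → true
  biometrics captured: no → false
  intended stay ≥ 567 days: 482 ≥ 567 is false
  demonstrated funds < 76069 USD: 137227 < 76069 is false
  NOT return ticket booked: yes → false
  interview score ≤ 2: 5 ≤ 2 is false
  home-ties score ≥ 3: 5 ≥ 3 is true
  invitation letter provided: yes → true
  criminal record: yes → true
  interview score ≥ 1: 5 ≥ 1 is true
  interview score ≥ 5: 5 ≥ 5 is true
  intended stay ≤ 224 days: 482 ≤ 224 is false
  home-ties score ≥ 10: 5 ≥ 10 is false
  home-ties score > 3: 5 > 3 is true
Combine:
[1.1.1.3.1] true AND true = true
[1.1.1.3] NOT true = false
[1.1.1.4] false OR false = false
[1.1.1] false OR false OR false OR false = false
[1.1] NOT false = true
[1.2.1] false AND false = false
[1.2.2.1] false OR true = true
[1.2.2] NOT true = false
[1.2.3] true OR true = true
[1.2] false AND false AND true = false
[1.3.1.2] true OR true = true
[1.3.1] true AND true = true
[1.3.2.2] false AND false = false
[1.3.2] true AND false = false
[1.3] true → false = false
[1] true OR false OR false = true
[2] exactly-one(false, true) = true
[root] true AND true = true
Overall: true → granted

Granted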